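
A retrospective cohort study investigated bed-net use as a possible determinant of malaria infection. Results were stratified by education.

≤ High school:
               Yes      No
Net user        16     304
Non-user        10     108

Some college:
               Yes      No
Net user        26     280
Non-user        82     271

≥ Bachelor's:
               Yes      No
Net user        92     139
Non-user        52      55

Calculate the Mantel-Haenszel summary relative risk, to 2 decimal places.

RR_MH = Σ(aᵢ·n₀ᵢ/nᵢ) / Σ(cᵢ·n₁ᵢ/nᵢ), with n₁ᵢ = aᵢ+bᵢ (exposed), n₀ᵢ = cᵢ+dᵢ (unexposed), nᵢ = n₁ᵢ+n₀ᵢ.
Stratum 1 (≤ High school): n₁ = 320, n₀ = 118, n = 438; a·n₀/n = 16·118/438 = 4.3105; c·n₁/n = 10·320/438 = 7.3059
Stratum 2 (Some college): n₁ = 306, n₀ = 353, n = 659; a·n₀/n = 26·353/659 = 13.9272; c·n₁/n = 82·306/659 = 38.0759
Stratum 3 (≥ Bachelor's): n₁ = 231, n₀ = 107, n = 338; a·n₀/n = 92·107/338 = 29.1243; c·n₁/n = 52·231/338 = 35.5385
RR_MH = (4.3105 + 13.9272 + 29.1243) / (7.3059 + 38.0759 + 35.5385) = 47.3619 / 80.9203 = 0.58529

0.59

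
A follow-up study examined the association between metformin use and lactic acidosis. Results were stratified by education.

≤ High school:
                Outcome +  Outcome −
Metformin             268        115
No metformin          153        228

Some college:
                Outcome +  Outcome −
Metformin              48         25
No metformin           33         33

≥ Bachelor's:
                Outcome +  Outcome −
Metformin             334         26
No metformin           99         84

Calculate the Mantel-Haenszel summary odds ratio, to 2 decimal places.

4.24

OR_MH = Σ(aᵢdᵢ/nᵢ) / Σ(bᵢcᵢ/nᵢ), where nᵢ is the stratum total.
Stratum 1 (≤ High school): n = 764; a·d/n = 268·228/764 = 79.9791; b·c/n = 115·153/764 = 23.0301
Stratum 2 (Some college): n = 139; a·d/n = 48·33/139 = 11.3957; b·c/n = 25·33/139 = 5.9353
Stratum 3 (≥ Bachelor's): n = 543; a·d/n = 334·84/543 = 51.6685; b·c/n = 26·99/543 = 4.7403
OR_MH = (79.9791 + 11.3957 + 51.6685) / (23.0301 + 5.9353 + 4.7403) = 143.0432 / 33.7057 = 4.24389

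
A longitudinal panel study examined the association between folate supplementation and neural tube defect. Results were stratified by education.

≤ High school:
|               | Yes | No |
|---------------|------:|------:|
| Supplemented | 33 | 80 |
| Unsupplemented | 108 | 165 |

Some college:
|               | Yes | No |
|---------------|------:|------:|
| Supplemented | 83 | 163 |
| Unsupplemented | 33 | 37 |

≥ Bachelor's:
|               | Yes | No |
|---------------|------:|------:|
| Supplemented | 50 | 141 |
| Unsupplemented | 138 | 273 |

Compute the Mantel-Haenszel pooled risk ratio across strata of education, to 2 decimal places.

0.75

RR_MH = Σ(aᵢ·n₀ᵢ/nᵢ) / Σ(cᵢ·n₁ᵢ/nᵢ), with n₁ᵢ = aᵢ+bᵢ (exposed), n₀ᵢ = cᵢ+dᵢ (unexposed), nᵢ = n₁ᵢ+n₀ᵢ.
Stratum 1 (≤ High school): n₁ = 113, n₀ = 273, n = 386; a·n₀/n = 33·273/386 = 23.3394; c·n₁/n = 108·113/386 = 31.6166
Stratum 2 (Some college): n₁ = 246, n₀ = 70, n = 316; a·n₀/n = 83·70/316 = 18.3861; c·n₁/n = 33·246/316 = 25.6899
Stratum 3 (≥ Bachelor's): n₁ = 191, n₀ = 411, n = 602; a·n₀/n = 50·411/602 = 34.1362; c·n₁/n = 138·191/602 = 43.7841
RR_MH = (23.3394 + 18.3861 + 34.1362) / (31.6166 + 25.6899 + 43.7841) = 75.8617 / 101.0905 = 0.75043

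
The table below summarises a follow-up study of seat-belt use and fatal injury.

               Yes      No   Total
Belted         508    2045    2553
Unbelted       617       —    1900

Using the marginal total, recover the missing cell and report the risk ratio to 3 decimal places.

The missing cell is in the unexposed row: 1900 − 617 = 1283.
So a = 508, b = 2045, c = 617, d = 1283.
RR = [a/(a+b)] / [c/(c+d)] = (508/2553) / (617/1900) = 0.19898/0.32474 = 0.61275

0.613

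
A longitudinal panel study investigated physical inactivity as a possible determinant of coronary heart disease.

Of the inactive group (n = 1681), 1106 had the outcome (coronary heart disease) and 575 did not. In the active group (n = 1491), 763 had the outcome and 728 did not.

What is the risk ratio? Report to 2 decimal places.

From the description: a = 1106, b = 575, c = 763, d = 728.
Risk in exposed = 1106/1681 = 0.65794; risk in unexposed = 763/1491 = 0.51174.
RR = 0.65794 / 0.51174 = 1.28570
The risk among the exposed is 1.29 times that among the unexposed.

1.29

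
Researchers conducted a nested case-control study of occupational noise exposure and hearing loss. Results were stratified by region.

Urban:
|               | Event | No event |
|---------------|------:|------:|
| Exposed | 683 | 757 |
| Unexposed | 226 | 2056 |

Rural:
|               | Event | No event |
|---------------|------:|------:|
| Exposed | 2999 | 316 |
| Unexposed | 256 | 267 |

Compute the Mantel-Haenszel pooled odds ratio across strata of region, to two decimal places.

8.74

OR_MH = Σ(aᵢdᵢ/nᵢ) / Σ(bᵢcᵢ/nᵢ), where nᵢ is the stratum total.
Stratum 1 (Urban): n = 3722; a·d/n = 683·2056/3722 = 377.2832; b·c/n = 757·226/3722 = 45.9651
Stratum 2 (Rural): n = 3838; a·d/n = 2999·267/3838 = 208.6329; b·c/n = 316·256/3838 = 21.0776
OR_MH = (377.2832 + 208.6329) / (45.9651 + 21.0776) = 585.9161 / 67.0427 = 8.73944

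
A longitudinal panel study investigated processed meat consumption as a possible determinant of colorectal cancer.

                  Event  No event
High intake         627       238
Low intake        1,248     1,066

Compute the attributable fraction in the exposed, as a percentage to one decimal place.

Cells: a = 627, b = 238, c = 1248, d = 1066.
Risk in exposed = 627/865 = 0.72486; risk in unexposed = 1248/2314 = 0.53933.
RR = 0.72486/0.53933 = 1.34400
AR% = (RR − 1)/RR × 100 = (1.34400 − 1)/1.34400 × 100 = 25.5954%

25.6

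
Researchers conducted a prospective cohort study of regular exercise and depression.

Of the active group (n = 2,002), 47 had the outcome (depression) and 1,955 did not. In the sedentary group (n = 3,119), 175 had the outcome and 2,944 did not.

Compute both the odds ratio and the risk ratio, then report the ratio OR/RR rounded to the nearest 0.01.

From the description: a = 47, b = 1955, c = 175, d = 2944.
OR = (47·2944)/(1955·175) = 138368/342125 = 0.40444
Risk in exposed = 47/2002 = 0.02348; risk in unexposed = 175/3119 = 0.05611; RR = 0.41842
OR/RR = 0.40444 / 0.41842 = 0.96658
The outcome is rare in both groups, so OR ≈ RR (ratio near 1).

0.97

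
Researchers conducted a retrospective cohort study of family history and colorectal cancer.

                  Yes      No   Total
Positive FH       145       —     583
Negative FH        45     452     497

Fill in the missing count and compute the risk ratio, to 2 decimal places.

The missing cell is in the exposed row: 583 − 145 = 438.
So a = 145, b = 438, c = 45, d = 452.
RR = [a/(a+b)] / [c/(c+d)] = (145/583) / (45/497) = 0.24871/0.09054 = 2.74690

2.75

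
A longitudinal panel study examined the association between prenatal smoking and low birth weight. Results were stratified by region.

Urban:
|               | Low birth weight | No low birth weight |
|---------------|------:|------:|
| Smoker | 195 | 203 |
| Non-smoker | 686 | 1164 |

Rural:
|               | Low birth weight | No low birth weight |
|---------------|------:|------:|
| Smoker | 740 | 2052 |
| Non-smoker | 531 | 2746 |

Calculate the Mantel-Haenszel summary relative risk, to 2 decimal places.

1.53

RR_MH = Σ(aᵢ·n₀ᵢ/nᵢ) / Σ(cᵢ·n₁ᵢ/nᵢ), with n₁ᵢ = aᵢ+bᵢ (exposed), n₀ᵢ = cᵢ+dᵢ (unexposed), nᵢ = n₁ᵢ+n₀ᵢ.
Stratum 1 (Urban): n₁ = 398, n₀ = 1850, n = 2248; a·n₀/n = 195·1850/2248 = 160.4760; c·n₁/n = 686·398/2248 = 121.4537
Stratum 2 (Rural): n₁ = 2792, n₀ = 3277, n = 6069; a·n₀/n = 740·3277/6069 = 399.5683; c·n₁/n = 531·2792/6069 = 244.2827
RR_MH = (160.4760 + 399.5683) / (121.4537 + 244.2827) = 560.0443 / 365.7365 = 1.53128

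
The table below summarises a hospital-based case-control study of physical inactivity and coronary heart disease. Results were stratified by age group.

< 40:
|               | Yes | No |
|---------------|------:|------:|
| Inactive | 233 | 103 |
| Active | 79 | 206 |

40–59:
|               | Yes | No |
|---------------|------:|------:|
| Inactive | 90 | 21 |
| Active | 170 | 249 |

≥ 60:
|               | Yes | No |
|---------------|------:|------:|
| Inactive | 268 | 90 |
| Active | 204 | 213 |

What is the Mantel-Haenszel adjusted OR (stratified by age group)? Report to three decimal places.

4.439

OR_MH = Σ(aᵢdᵢ/nᵢ) / Σ(bᵢcᵢ/nᵢ), where nᵢ is the stratum total.
Stratum 1 (< 40): n = 621; a·d/n = 233·206/621 = 77.2915; b·c/n = 103·79/621 = 13.1031
Stratum 2 (40–59): n = 530; a·d/n = 90·249/530 = 42.2830; b·c/n = 21·170/530 = 6.7358
Stratum 3 (≥ 60): n = 775; a·d/n = 268·213/775 = 73.6568; b·c/n = 90·204/775 = 23.6903
OR_MH = (77.2915 + 42.2830 + 73.6568) / (13.1031 + 6.7358 + 23.6903) = 193.2313 / 43.5292 = 4.43911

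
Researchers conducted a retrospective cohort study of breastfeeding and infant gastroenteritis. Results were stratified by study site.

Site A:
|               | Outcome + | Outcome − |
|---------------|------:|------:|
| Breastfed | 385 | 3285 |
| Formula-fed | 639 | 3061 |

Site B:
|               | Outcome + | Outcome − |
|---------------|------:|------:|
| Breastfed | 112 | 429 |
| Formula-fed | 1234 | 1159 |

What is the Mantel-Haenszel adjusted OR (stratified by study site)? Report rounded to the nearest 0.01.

0.44

OR_MH = Σ(aᵢdᵢ/nᵢ) / Σ(bᵢcᵢ/nᵢ), where nᵢ is the stratum total.
Stratum 1 (Site A): n = 7370; a·d/n = 385·3061/7370 = 159.9030; b·c/n = 3285·639/7370 = 284.8189
Stratum 2 (Site B): n = 2934; a·d/n = 112·1159/2934 = 44.2427; b·c/n = 429·1234/2934 = 180.4315
OR_MH = (159.9030 + 44.2427) / (284.8189 + 180.4315) = 204.1457 / 465.2504 = 0.43879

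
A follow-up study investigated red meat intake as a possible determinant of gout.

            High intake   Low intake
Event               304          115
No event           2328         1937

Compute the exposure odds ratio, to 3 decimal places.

Reading the table with exposure as columns: a = 304 (High intake, case), b = 2328 (High intake, non-case), c = 115 (Low intake, case), d = 1937.
OR = (a·d)/(b·c) = (304 × 1937) / (2328 × 115) = 588848 / 267720 = 2.19949
The odds of gout are about 2.20 times as high in the high intake group.

2.199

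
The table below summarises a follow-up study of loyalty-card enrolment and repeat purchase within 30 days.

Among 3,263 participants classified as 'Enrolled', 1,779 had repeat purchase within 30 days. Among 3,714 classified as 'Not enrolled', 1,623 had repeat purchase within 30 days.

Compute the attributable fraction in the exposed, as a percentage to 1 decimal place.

From the description: a = 1779, b = 1484, c = 1623, d = 2091.
Risk in exposed = 1779/3263 = 0.54520; risk in unexposed = 1623/3714 = 0.43700.
RR = 0.54520/0.43700 = 1.24762
AR% = (RR − 1)/RR × 100 = (1.24762 − 1)/1.24762 × 100 = 19.8474%

19.8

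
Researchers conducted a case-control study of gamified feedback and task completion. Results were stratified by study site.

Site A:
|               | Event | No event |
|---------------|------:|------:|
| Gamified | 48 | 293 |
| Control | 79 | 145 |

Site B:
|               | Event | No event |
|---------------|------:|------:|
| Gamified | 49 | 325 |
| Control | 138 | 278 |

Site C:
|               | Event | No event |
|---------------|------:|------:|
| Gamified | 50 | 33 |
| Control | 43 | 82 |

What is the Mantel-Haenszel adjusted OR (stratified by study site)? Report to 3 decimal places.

OR_MH = Σ(aᵢdᵢ/nᵢ) / Σ(bᵢcᵢ/nᵢ), where nᵢ is the stratum total.
Stratum 1 (Site A): n = 565; a·d/n = 48·145/565 = 12.3186; b·c/n = 293·79/565 = 40.9681
Stratum 2 (Site B): n = 790; a·d/n = 49·278/790 = 17.2430; b·c/n = 325·138/790 = 56.7722
Stratum 3 (Site C): n = 208; a·d/n = 50·82/208 = 19.7115; b·c/n = 33·43/208 = 6.8221
OR_MH = (12.3186 + 17.2430 + 19.7115) / (40.9681 + 56.7722 + 6.8221) = 49.2732 / 104.5624 = 0.47123

0.471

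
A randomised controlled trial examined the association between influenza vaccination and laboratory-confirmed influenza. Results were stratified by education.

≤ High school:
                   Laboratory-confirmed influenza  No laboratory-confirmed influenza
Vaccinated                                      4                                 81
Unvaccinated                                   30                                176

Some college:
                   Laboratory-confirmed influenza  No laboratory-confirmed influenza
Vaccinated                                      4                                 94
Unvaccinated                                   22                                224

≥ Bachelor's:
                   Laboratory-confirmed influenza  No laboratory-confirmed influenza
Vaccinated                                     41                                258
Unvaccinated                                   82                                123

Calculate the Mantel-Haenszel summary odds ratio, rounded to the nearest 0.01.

OR_MH = Σ(aᵢdᵢ/nᵢ) / Σ(bᵢcᵢ/nᵢ), where nᵢ is the stratum total.
Stratum 1 (≤ High school): n = 291; a·d/n = 4·176/291 = 2.4192; b·c/n = 81·30/291 = 8.3505
Stratum 2 (Some college): n = 344; a·d/n = 4·224/344 = 2.6047; b·c/n = 94·22/344 = 6.0116
Stratum 3 (≥ Bachelor's): n = 504; a·d/n = 41·123/504 = 10.0060; b·c/n = 258·82/504 = 41.9762
OR_MH = (2.4192 + 2.6047 + 10.0060) / (8.3505 + 6.0116 + 41.9762) = 15.0298 / 56.3383 = 0.26678

0.27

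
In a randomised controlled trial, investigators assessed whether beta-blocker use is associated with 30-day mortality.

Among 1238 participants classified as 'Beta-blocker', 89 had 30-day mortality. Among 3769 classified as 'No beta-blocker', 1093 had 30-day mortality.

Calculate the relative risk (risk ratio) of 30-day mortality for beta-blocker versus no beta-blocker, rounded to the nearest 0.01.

From the description: a = 89, b = 1149, c = 1093, d = 2676.
Risk in exposed = 89/1238 = 0.07189; risk in unexposed = 1093/3769 = 0.29000.
RR = 0.07189 / 0.29000 = 0.24790
The risk is 75% lower among the exposed than among the unexposed.

0.25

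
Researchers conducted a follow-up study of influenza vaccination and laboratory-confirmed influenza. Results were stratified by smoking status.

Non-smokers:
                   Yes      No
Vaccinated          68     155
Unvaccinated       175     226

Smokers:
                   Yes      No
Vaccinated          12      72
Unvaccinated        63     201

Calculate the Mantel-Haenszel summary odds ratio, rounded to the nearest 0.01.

0.56

OR_MH = Σ(aᵢdᵢ/nᵢ) / Σ(bᵢcᵢ/nᵢ), where nᵢ is the stratum total.
Stratum 1 (Non-smokers): n = 624; a·d/n = 68·226/624 = 24.6282; b·c/n = 155·175/624 = 43.4696
Stratum 2 (Smokers): n = 348; a·d/n = 12·201/348 = 6.9310; b·c/n = 72·63/348 = 13.0345
OR_MH = (24.6282 + 6.9310) / (43.4696 + 13.0345) = 31.5592 / 56.5040 = 0.55853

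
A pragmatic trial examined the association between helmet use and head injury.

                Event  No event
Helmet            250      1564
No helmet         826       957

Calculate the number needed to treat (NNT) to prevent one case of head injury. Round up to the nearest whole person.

4

Risk in treated group = 250/1814 = 0.13782; risk in control = 826/1783 = 0.46326.
Absolute risk reduction = 0.46326 − 0.13782 = 0.32545
NNT = 1 / ARR = 1 / 0.32545 = 3.073 → round up → 4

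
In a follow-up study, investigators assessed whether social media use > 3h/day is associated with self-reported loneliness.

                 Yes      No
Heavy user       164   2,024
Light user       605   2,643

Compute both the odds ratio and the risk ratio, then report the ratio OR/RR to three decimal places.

Cells: a = 164, b = 2024, c = 605, d = 2643.
OR = (164·2643)/(2024·605) = 433452/1224520 = 0.35398
Risk in exposed = 164/2188 = 0.07495; risk in unexposed = 605/3248 = 0.18627; RR = 0.40240
OR/RR = 0.35398 / 0.40240 = 0.87967
The outcome is not rare, so the OR lies further from 1 than the RR.

0.880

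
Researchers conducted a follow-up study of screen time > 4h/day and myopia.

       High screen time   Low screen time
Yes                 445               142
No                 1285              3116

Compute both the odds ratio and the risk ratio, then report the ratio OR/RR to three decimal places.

Reading the table with exposure as columns: a = 445 (High screen time, case), b = 1285 (High screen time, non-case), c = 142 (Low screen time, case), d = 3116.
OR = (445·3116)/(1285·142) = 1386620/182470 = 7.59917
Risk in exposed = 445/1730 = 0.25723; risk in unexposed = 142/3258 = 0.04359; RR = 5.90169
OR/RR = 7.59917 / 5.90169 = 1.28762
The outcome is not rare, so the OR lies further from 1 than the RR.

1.288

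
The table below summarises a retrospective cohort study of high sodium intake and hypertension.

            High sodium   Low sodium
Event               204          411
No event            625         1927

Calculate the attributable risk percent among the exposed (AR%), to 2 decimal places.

Reading the table with exposure as columns: a = 204 (High sodium, case), b = 625 (High sodium, non-case), c = 411 (Low sodium, case), d = 1927.
Risk in exposed = 204/829 = 0.24608; risk in unexposed = 411/2338 = 0.17579.
RR = 0.24608/0.17579 = 1.39984
AR% = (RR − 1)/RR × 100 = (1.39984 − 1)/1.39984 × 100 = 28.5633%

28.56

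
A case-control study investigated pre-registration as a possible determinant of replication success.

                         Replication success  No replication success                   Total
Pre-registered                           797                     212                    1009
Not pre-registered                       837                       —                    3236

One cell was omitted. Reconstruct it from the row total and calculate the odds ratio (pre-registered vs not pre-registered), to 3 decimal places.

The missing cell is in the unexposed row: 3236 − 837 = 2399.
So a = 797, b = 212, c = 837, d = 2399.
OR = (a·d)/(b·c) = (797 × 2399) / (212 × 837) = 1912003 / 177444 = 10.77525

10.775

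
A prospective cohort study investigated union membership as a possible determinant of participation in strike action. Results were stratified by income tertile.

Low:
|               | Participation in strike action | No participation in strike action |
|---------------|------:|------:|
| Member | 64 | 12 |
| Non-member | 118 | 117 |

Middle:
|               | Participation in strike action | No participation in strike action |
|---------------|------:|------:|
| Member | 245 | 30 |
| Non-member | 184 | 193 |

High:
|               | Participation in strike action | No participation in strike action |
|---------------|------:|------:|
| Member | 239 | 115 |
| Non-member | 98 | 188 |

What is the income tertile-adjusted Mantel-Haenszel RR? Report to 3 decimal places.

1.848

RR_MH = Σ(aᵢ·n₀ᵢ/nᵢ) / Σ(cᵢ·n₁ᵢ/nᵢ), with n₁ᵢ = aᵢ+bᵢ (exposed), n₀ᵢ = cᵢ+dᵢ (unexposed), nᵢ = n₁ᵢ+n₀ᵢ.
Stratum 1 (Low): n₁ = 76, n₀ = 235, n = 311; a·n₀/n = 64·235/311 = 48.3601; c·n₁/n = 118·76/311 = 28.8360
Stratum 2 (Middle): n₁ = 275, n₀ = 377, n = 652; a·n₀/n = 245·377/652 = 141.6641; c·n₁/n = 184·275/652 = 77.6074
Stratum 3 (High): n₁ = 354, n₀ = 286, n = 640; a·n₀/n = 239·286/640 = 106.8031; c·n₁/n = 98·354/640 = 54.2062
RR_MH = (48.3601 + 141.6641 + 106.8031) / (28.8360 + 77.6074 + 54.2062) = 296.8274 / 160.6496 = 1.84767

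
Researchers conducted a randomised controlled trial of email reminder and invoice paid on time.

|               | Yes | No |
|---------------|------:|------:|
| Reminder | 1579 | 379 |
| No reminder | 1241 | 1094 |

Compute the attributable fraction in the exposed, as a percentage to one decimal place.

Cells: a = 1579, b = 379, c = 1241, d = 1094.
Risk in exposed = 1579/1958 = 0.80644; risk in unexposed = 1241/2335 = 0.53148.
RR = 0.80644/0.53148 = 1.51735
AR% = (RR − 1)/RR × 100 = (1.51735 − 1)/1.51735 × 100 = 34.0954%

34.1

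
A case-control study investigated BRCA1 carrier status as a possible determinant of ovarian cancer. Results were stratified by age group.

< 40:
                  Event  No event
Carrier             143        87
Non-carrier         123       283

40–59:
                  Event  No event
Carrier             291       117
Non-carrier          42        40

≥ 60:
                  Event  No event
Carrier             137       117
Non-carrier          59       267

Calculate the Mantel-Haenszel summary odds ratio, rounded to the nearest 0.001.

3.882

OR_MH = Σ(aᵢdᵢ/nᵢ) / Σ(bᵢcᵢ/nᵢ), where nᵢ is the stratum total.
Stratum 1 (< 40): n = 636; a·d/n = 143·283/636 = 63.6305; b·c/n = 87·123/636 = 16.8255
Stratum 2 (40–59): n = 490; a·d/n = 291·40/490 = 23.7551; b·c/n = 117·42/490 = 10.0286
Stratum 3 (≥ 60): n = 580; a·d/n = 137·267/580 = 63.0672; b·c/n = 117·59/580 = 11.9017
OR_MH = (63.6305 + 23.7551 + 63.0672) / (16.8255 + 10.0286 + 11.9017) = 150.4528 / 38.7558 = 3.88208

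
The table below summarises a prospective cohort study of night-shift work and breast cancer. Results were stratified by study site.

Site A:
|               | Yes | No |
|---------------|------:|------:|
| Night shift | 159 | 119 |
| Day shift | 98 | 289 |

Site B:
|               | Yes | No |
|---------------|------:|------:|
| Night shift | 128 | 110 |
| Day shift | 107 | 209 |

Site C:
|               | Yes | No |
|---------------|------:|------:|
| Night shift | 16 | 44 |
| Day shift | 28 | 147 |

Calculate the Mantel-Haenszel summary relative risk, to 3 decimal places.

RR_MH = Σ(aᵢ·n₀ᵢ/nᵢ) / Σ(cᵢ·n₁ᵢ/nᵢ), with n₁ᵢ = aᵢ+bᵢ (exposed), n₀ᵢ = cᵢ+dᵢ (unexposed), nᵢ = n₁ᵢ+n₀ᵢ.
Stratum 1 (Site A): n₁ = 278, n₀ = 387, n = 665; a·n₀/n = 159·387/665 = 92.5308; c·n₁/n = 98·278/665 = 40.9684
Stratum 2 (Site B): n₁ = 238, n₀ = 316, n = 554; a·n₀/n = 128·316/554 = 73.0108; c·n₁/n = 107·238/554 = 45.9675
Stratum 3 (Site C): n₁ = 60, n₀ = 175, n = 235; a·n₀/n = 16·175/235 = 11.9149; c·n₁/n = 28·60/235 = 7.1489
RR_MH = (92.5308 + 73.0108 + 11.9149) / (40.9684 + 45.9675 + 7.1489) = 177.4566 / 94.0849 = 1.88613

1.886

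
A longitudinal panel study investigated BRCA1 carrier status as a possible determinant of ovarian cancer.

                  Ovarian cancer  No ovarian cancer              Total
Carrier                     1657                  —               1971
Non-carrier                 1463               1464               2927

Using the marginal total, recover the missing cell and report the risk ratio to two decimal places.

The missing cell is in the exposed row: 1971 − 1657 = 314.
So a = 1657, b = 314, c = 1463, d = 1464.
RR = [a/(a+b)] / [c/(c+d)] = (1657/1971) / (1463/2927) = 0.84069/0.49983 = 1.68195

1.68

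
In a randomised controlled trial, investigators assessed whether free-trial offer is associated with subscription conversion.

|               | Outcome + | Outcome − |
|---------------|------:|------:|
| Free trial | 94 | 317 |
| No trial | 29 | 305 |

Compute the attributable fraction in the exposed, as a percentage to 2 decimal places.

Cells: a = 94, b = 317, c = 29, d = 305.
Risk in exposed = 94/411 = 0.22871; risk in unexposed = 29/334 = 0.08683.
RR = 0.22871/0.08683 = 2.63411
AR% = (RR − 1)/RR × 100 = (2.63411 − 1)/2.63411 × 100 = 62.0366%

62.04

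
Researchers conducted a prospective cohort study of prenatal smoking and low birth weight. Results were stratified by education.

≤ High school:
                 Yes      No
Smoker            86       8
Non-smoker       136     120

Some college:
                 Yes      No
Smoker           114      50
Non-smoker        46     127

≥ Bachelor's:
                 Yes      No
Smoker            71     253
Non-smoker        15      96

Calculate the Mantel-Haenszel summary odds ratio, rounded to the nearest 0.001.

4.723

OR_MH = Σ(aᵢdᵢ/nᵢ) / Σ(bᵢcᵢ/nᵢ), where nᵢ is the stratum total.
Stratum 1 (≤ High school): n = 350; a·d/n = 86·120/350 = 29.4857; b·c/n = 8·136/350 = 3.1086
Stratum 2 (Some college): n = 337; a·d/n = 114·127/337 = 42.9614; b·c/n = 50·46/337 = 6.8249
Stratum 3 (≥ Bachelor's): n = 435; a·d/n = 71·96/435 = 15.6690; b·c/n = 253·15/435 = 8.7241
OR_MH = (29.4857 + 42.9614 + 15.6690) / (3.1086 + 6.8249 + 8.7241) = 88.1161 / 18.6576 = 4.72279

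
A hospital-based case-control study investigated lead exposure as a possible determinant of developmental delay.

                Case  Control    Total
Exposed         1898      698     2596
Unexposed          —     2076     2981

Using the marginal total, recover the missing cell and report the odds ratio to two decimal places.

The missing cell is in the unexposed row: 2981 − 2076 = 905.
So a = 1898, b = 698, c = 905, d = 2076.
OR = (a·d)/(b·c) = (1898 × 2076) / (698 × 905) = 3940248 / 631690 = 6.23763

6.24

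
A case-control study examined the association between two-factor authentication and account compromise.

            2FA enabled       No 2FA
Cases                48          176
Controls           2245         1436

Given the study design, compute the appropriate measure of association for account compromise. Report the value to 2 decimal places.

0.17

Reading the table with exposure as columns: a = 48 (2FA enabled, case), b = 2245 (2FA enabled, non-case), c = 176 (No 2FA, case), d = 1436.
This is a case-control study: participants were sampled on outcome status, so risks in the source population cannot be estimated directly — relative risk is not valid here. The odds ratio is the appropriate measure.
OR = (a·d)/(b·c) = (48 × 1436) / (2245 × 176) = 68928 / 395120 = 0.17445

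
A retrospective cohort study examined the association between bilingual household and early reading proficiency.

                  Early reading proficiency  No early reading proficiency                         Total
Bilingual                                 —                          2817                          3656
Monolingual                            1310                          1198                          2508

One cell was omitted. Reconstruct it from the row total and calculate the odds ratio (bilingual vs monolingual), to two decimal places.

The missing cell is in the exposed row: 3656 − 2817 = 839.
So a = 839, b = 2817, c = 1310, d = 1198.
OR = (a·d)/(b·c) = (839 × 1198) / (2817 × 1310) = 1005122 / 3690270 = 0.27237

0.27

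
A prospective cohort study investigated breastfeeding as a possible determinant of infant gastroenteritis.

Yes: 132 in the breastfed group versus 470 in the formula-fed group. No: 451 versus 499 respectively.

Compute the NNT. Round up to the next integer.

4

Risk in treated group = 132/583 = 0.22642; risk in control = 470/969 = 0.48504.
Absolute risk reduction = 0.48504 − 0.22642 = 0.25862
NNT = 1 / ARR = 1 / 0.25862 = 3.867 → round up → 4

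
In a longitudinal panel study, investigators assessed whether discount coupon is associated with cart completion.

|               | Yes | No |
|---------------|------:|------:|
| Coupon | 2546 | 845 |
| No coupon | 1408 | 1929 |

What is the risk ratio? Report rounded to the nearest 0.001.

Cells: a = 2546, b = 845, c = 1408, d = 1929.
Risk in exposed = 2546/3391 = 0.75081; risk in unexposed = 1408/3337 = 0.42194.
RR = 0.75081 / 0.42194 = 1.77944
The risk among the exposed is 1.78 times that among the unexposed.

1.779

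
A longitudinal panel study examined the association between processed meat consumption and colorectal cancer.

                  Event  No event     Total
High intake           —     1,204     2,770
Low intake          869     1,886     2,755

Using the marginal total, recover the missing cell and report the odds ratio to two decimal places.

2.82

The missing cell is in the exposed row: 2770 − 1204 = 1566.
So a = 1566, b = 1204, c = 869, d = 1886.
OR = (a·d)/(b·c) = (1566 × 1886) / (1204 × 869) = 2953476 / 1046276 = 2.82285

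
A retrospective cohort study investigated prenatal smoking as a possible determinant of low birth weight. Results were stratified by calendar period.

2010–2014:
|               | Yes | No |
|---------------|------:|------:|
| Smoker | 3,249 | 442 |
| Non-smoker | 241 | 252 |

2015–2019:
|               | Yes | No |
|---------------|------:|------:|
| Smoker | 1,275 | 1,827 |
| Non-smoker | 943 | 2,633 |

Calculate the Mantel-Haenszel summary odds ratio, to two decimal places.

2.46

OR_MH = Σ(aᵢdᵢ/nᵢ) / Σ(bᵢcᵢ/nᵢ), where nᵢ is the stratum total.
Stratum 1 (2010–2014): n = 4184; a·d/n = 3249·252/4184 = 195.6855; b·c/n = 442·241/4184 = 25.4594
Stratum 2 (2015–2019): n = 6678; a·d/n = 1275·2633/6678 = 502.7066; b·c/n = 1827·943/6678 = 257.9906
OR_MH = (195.6855 + 502.7066) / (25.4594 + 257.9906) = 698.3921 / 283.4499 = 2.46390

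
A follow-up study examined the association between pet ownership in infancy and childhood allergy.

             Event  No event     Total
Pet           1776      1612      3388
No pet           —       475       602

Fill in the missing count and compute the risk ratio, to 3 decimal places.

2.485

The missing cell is in the unexposed row: 602 − 475 = 127.
So a = 1776, b = 1612, c = 127, d = 475.
RR = [a/(a+b)] / [c/(c+d)] = (1776/3388) / (127/602) = 0.52420/0.21096 = 2.48481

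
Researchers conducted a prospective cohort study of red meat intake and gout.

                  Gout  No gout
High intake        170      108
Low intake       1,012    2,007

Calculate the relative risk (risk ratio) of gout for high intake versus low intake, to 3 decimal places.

Cells: a = 170, b = 108, c = 1012, d = 2007.
Risk in exposed = 170/278 = 0.61151; risk in unexposed = 1012/3019 = 0.33521.
RR = 0.61151 / 0.33521 = 1.82426
The risk among the exposed is 1.82 times that among the unexposed.

1.824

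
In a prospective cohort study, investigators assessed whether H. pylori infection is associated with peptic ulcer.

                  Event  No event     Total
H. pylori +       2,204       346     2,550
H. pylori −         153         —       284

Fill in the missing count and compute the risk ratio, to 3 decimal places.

The missing cell is in the unexposed row: 284 − 153 = 131.
So a = 2204, b = 346, c = 153, d = 131.
RR = [a/(a+b)] / [c/(c+d)] = (2204/2550) / (153/284) = 0.86431/0.53873 = 1.60435

1.604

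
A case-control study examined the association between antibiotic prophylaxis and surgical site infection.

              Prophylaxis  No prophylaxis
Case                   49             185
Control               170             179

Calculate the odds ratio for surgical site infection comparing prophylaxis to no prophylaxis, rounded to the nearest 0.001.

Reading the table with exposure as columns: a = 49 (Prophylaxis, case), b = 170 (Prophylaxis, non-case), c = 185 (No prophylaxis, case), d = 179.
OR = (a·d)/(b·c) = (49 × 179) / (170 × 185) = 8771 / 31450 = 0.27889
Exposure is associated with lower odds of surgical site infection (OR = 0.28 < 1).

0.279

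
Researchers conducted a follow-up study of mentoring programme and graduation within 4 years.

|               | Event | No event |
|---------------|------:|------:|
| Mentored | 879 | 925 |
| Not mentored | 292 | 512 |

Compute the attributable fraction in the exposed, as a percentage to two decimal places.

25.46

Cells: a = 879, b = 925, c = 292, d = 512.
Risk in exposed = 879/1804 = 0.48725; risk in unexposed = 292/804 = 0.36318.
RR = 0.48725/0.36318 = 1.34161
AR% = (RR − 1)/RR × 100 = (1.34161 − 1)/1.34161 × 100 = 25.4626%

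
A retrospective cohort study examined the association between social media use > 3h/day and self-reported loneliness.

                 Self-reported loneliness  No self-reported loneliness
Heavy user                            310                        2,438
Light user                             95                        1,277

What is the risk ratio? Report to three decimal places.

1.629

Cells: a = 310, b = 2438, c = 95, d = 1277.
Risk in exposed = 310/2748 = 0.11281; risk in unexposed = 95/1372 = 0.06924.
RR = 0.11281 / 0.06924 = 1.62920
The risk among the exposed is 1.63 times that among the unexposed.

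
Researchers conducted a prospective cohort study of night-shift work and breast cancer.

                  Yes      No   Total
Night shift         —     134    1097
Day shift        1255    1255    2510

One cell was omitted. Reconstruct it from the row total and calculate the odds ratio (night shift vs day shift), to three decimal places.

The missing cell is in the exposed row: 1097 − 134 = 963.
So a = 963, b = 134, c = 1255, d = 1255.
OR = (a·d)/(b·c) = (963 × 1255) / (134 × 1255) = 1208565 / 168170 = 7.18657

7.187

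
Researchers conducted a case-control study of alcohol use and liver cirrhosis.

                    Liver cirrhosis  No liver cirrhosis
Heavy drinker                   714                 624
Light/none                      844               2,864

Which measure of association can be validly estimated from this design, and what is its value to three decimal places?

3.883

Cells: a = 714, b = 624, c = 844, d = 2864.
This is a case-control study: participants were sampled on outcome status, so risks in the source population cannot be estimated directly — relative risk is not valid here. The odds ratio is the appropriate measure.
OR = (a·d)/(b·c) = (714 × 2864) / (624 × 844) = 2044896 / 526656 = 3.88279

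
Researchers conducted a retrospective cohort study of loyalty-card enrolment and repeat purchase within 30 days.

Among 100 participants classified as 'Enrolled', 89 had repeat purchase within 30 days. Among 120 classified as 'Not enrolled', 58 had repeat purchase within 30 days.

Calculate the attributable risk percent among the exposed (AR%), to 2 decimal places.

45.69

From the description: a = 89, b = 11, c = 58, d = 62.
Risk in exposed = 89/100 = 0.89000; risk in unexposed = 58/120 = 0.48333.
RR = 0.89000/0.48333 = 1.84138
AR% = (RR − 1)/RR × 100 = (1.84138 − 1)/1.84138 × 100 = 45.6929%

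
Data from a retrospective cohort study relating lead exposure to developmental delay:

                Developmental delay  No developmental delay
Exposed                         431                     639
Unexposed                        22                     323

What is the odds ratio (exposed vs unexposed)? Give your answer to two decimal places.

Cells: a = 431, b = 639, c = 22, d = 323.
OR = (a·d)/(b·c) = (431 × 323) / (639 × 22) = 139213 / 14058 = 9.90276
The odds of developmental delay are about 9.90 times as high in the exposed group.

9.90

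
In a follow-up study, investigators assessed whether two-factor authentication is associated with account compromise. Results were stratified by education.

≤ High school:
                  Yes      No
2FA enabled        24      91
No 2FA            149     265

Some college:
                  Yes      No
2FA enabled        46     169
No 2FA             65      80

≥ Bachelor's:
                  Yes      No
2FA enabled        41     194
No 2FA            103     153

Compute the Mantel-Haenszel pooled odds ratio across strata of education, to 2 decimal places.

OR_MH = Σ(aᵢdᵢ/nᵢ) / Σ(bᵢcᵢ/nᵢ), where nᵢ is the stratum total.
Stratum 1 (≤ High school): n = 529; a·d/n = 24·265/529 = 12.0227; b·c/n = 91·149/529 = 25.6314
Stratum 2 (Some college): n = 360; a·d/n = 46·80/360 = 10.2222; b·c/n = 169·65/360 = 30.5139
Stratum 3 (≥ Bachelor's): n = 491; a·d/n = 41·153/491 = 12.7760; b·c/n = 194·103/491 = 40.6965
OR_MH = (12.0227 + 10.2222 + 12.7760) / (25.6314 + 30.5139 + 40.6965) = 35.0209 / 96.8418 = 0.36163

0.36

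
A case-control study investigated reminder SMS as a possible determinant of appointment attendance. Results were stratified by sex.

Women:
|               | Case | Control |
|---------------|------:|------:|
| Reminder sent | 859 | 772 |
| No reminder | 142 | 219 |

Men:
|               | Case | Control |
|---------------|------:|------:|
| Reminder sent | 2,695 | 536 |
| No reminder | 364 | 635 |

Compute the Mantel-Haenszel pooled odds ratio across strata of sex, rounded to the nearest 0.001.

OR_MH = Σ(aᵢdᵢ/nᵢ) / Σ(bᵢcᵢ/nᵢ), where nᵢ is the stratum total.
Stratum 1 (Women): n = 1992; a·d/n = 859·219/1992 = 94.4383; b·c/n = 772·142/1992 = 55.0321
Stratum 2 (Men): n = 4230; a·d/n = 2695·635/4230 = 404.5686; b·c/n = 536·364/4230 = 46.1239
OR_MH = (94.4383 + 404.5686) / (55.0321 + 46.1239) = 499.0068 / 101.1560 = 4.93304

4.933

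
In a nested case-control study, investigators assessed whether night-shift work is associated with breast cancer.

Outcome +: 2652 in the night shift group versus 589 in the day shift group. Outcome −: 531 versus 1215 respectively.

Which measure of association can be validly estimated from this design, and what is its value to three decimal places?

From the description: a = 2652, b = 531, c = 589, d = 1215.
This is a nested case-control study: participants were sampled on outcome status, so risks in the source population cannot be estimated directly — relative risk is not valid here. The odds ratio is the appropriate measure.
OR = (a·d)/(b·c) = (2652 × 1215) / (531 × 589) = 3222180 / 312759 = 10.30244

10.302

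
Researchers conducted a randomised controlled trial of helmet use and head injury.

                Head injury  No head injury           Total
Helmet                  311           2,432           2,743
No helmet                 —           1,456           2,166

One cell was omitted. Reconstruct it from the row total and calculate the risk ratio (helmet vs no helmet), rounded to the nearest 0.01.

The missing cell is in the unexposed row: 2166 − 1456 = 710.
So a = 311, b = 2432, c = 710, d = 1456.
RR = [a/(a+b)] / [c/(c+d)] = (311/2743) / (710/2166) = 0.11338/0.32779 = 0.34589

0.35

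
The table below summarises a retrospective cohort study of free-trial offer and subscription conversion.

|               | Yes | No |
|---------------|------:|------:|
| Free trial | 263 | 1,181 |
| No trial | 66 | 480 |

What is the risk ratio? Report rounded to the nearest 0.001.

Cells: a = 263, b = 1181, c = 66, d = 480.
Risk in exposed = 263/1444 = 0.18213; risk in unexposed = 66/546 = 0.12088.
RR = 0.18213 / 0.12088 = 1.50674
The risk among the exposed is 1.51 times that among the unexposed.

1.507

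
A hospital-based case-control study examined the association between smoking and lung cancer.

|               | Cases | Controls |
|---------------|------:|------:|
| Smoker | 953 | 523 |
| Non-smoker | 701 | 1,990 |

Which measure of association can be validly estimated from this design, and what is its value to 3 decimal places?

5.173

Cells: a = 953, b = 523, c = 701, d = 1990.
This is a hospital-based case-control study: participants were sampled on outcome status, so risks in the source population cannot be estimated directly — relative risk is not valid here. The odds ratio is the appropriate measure.
OR = (a·d)/(b·c) = (953 × 1990) / (523 × 701) = 1896470 / 366623 = 5.17281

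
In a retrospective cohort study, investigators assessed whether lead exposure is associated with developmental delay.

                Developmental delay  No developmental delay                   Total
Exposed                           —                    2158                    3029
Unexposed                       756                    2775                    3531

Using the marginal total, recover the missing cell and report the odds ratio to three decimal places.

The missing cell is in the exposed row: 3029 − 2158 = 871.
So a = 871, b = 2158, c = 756, d = 2775.
OR = (a·d)/(b·c) = (871 × 2775) / (2158 × 756) = 2417025 / 1631448 = 1.48152

1.482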